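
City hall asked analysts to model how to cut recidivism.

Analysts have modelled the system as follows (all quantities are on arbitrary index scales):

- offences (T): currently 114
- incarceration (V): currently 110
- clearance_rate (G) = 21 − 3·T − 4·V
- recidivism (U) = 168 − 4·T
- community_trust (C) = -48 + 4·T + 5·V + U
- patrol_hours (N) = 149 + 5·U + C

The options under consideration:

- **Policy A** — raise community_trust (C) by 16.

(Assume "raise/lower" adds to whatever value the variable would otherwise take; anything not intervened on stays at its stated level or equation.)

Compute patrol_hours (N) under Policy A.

-605

Policy A (C + 16):
  T = 114
  V = 110
  U = 168 − 4·114 = -288
  C = -48 + 4·114 + 5·110 + (-288) (+16 from intervention) = 686
  N = 149 + 5·(-288) + 686 = -605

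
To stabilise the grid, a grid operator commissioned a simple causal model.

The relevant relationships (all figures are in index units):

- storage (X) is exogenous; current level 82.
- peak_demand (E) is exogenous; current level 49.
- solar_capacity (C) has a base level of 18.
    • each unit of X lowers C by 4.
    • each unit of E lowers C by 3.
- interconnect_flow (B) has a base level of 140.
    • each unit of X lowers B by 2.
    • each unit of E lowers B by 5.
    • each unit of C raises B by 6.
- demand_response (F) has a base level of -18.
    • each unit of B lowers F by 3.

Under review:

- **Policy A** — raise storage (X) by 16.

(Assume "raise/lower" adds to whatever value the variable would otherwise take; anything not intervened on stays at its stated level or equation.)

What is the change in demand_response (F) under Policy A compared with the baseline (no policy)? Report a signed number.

Baseline:
  X = 82
  E = 49
  C = 18 − 4·82 − 3·49 = -457
  B = 140 − 2·82 − 5·49 + 6·(-457) = -3011
  F = -18 − 3·(-3011) = 9015
Policy A (X + 16):
  X = 82 + 16 = 98
  E = 49
  C = 18 − 4·98 − 3·49 = -521
  B = 140 − 2·98 − 5·49 + 6·(-521) = -3427
  F = -18 − 3·(-3427) = 10263
Change in F: 10263 − 9015 = 1248

1248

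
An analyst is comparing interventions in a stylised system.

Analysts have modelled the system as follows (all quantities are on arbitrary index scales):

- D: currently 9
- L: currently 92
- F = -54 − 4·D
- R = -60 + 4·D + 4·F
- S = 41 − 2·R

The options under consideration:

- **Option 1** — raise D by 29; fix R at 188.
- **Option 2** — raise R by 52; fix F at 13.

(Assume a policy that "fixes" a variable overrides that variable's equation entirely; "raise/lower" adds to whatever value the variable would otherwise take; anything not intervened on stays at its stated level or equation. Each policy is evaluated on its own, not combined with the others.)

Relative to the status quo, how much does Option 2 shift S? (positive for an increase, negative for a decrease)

Baseline:
  D = 9
  F = -54 − 4·9 = -90
  R = -60 + 4·9 + 4·(-90) = -384
  S = 41 − 2·(-384) = 809
Option 2 (R + 52, F := 13):
  D = 9
  F = 13
  R = -60 + 4·9 + 4·13 (+52 from intervention) = 80
  S = 41 − 2·80 = -119
Change in S: -119 − 809 = -928

-928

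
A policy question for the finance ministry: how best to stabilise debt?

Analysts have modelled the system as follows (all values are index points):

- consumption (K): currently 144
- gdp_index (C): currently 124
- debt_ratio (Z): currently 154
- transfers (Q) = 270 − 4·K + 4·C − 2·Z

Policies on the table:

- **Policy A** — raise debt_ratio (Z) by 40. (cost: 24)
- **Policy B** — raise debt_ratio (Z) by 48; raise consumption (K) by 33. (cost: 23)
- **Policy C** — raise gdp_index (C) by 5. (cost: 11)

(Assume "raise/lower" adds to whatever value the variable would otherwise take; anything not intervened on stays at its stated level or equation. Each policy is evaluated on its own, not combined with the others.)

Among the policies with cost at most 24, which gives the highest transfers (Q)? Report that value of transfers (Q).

Policy A (Z + 40):
  K = 144
  C = 124
  Z = 154 + 40 = 194
  Q = 270 − 4·144 + 4·124 − 2·194 = -198
Policy B (Z + 48, K + 33):
  K = 144 + 33 = 177
  C = 124
  Z = 154 + 48 = 202
  Q = 270 − 4·177 + 4·124 − 2·202 = -346
Policy C (C + 5):
  K = 144
  C = 124 + 5 = 129
  Z = 154
  Q = 270 − 4·144 + 4·129 − 2·154 = -98
Comparing — Policy A: Q=-198, Policy B: Q=-346, Policy C: Q=-98. Highest is -98 (Policy C).

-98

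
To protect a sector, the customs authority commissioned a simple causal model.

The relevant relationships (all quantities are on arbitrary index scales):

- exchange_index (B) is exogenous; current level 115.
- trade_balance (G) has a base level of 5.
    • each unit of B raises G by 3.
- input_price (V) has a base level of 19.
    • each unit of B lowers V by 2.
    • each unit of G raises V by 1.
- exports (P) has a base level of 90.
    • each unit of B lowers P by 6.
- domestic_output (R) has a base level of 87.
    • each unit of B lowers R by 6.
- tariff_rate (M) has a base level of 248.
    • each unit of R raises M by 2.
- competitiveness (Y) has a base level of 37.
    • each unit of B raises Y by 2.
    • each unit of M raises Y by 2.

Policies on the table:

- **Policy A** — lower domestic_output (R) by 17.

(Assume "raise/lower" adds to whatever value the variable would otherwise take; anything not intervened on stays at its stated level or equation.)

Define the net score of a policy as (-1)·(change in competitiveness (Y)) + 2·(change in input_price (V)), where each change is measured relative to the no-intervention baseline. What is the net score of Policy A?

Baseline:
  B = 115
  G = 5 + 3·115 = 350
  V = 19 − 2·115 + 350 = 139
  R = 87 − 6·115 = -603
  M = 248 + 2·(-603) = -958
  Y = 37 + 2·115 + 2·(-958) = -1649
Policy A (R − 17):
  B = 115
  G = 5 + 3·115 = 350
  V = 19 − 2·115 + 350 = 139
  R = 87 − 6·115 (−17 from intervention) = -620
  M = 248 + 2·(-620) = -992
  Y = 37 + 2·115 + 2·(-992) = -1717
ΔY = -1717 − (-1649) = -68; ΔV = 139 − 139 = 0
Score = (-1)·(-68) + 2·0 = 68

68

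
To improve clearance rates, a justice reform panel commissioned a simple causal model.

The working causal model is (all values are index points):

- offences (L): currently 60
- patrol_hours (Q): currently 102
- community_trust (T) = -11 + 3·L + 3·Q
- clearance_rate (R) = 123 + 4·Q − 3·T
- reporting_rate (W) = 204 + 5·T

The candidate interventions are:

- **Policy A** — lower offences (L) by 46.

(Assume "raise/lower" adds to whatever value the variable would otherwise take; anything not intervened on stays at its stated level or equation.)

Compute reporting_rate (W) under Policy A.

Policy A (L − 46):
  L = 60 − 46 = 14
  Q = 102
  T = -11 + 3·14 + 3·102 = 337
  W = 204 + 5·337 = 1889

1889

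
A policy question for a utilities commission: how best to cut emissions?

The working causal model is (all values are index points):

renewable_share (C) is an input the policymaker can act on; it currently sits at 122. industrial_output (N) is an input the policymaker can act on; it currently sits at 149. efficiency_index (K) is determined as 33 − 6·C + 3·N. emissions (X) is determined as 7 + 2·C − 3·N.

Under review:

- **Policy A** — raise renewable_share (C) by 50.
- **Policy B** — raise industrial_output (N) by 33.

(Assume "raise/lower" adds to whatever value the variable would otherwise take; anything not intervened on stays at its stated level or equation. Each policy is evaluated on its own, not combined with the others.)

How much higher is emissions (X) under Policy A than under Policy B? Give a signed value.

199

Policy A (C + 50):
  C = 122 + 50 = 172
  N = 149
  X = 7 + 2·172 − 3·149 = -96
Policy B (N + 33):
  C = 122
  N = 149 + 33 = 182
  X = 7 + 2·122 − 3·182 = -295
X: -96 − (-295) = 199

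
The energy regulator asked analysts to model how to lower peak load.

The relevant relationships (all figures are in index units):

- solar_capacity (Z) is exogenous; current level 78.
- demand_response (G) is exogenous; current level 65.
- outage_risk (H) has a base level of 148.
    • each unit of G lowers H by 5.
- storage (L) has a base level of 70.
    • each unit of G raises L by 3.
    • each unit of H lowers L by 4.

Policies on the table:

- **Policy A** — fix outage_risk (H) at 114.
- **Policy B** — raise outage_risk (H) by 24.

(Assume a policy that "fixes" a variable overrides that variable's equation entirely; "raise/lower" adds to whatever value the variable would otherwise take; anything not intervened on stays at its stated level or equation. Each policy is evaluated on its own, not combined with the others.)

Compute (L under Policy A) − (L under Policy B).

-1068

Policy A (H := 114):
  G = 65
  H = 114
  L = 70 + 3·65 − 4·114 = -191
Policy B (H + 24):
  G = 65
  H = 148 − 5·65 (+24 from intervention) = -153
  L = 70 + 3·65 − 4·(-153) = 877
L: -191 − 877 = -1068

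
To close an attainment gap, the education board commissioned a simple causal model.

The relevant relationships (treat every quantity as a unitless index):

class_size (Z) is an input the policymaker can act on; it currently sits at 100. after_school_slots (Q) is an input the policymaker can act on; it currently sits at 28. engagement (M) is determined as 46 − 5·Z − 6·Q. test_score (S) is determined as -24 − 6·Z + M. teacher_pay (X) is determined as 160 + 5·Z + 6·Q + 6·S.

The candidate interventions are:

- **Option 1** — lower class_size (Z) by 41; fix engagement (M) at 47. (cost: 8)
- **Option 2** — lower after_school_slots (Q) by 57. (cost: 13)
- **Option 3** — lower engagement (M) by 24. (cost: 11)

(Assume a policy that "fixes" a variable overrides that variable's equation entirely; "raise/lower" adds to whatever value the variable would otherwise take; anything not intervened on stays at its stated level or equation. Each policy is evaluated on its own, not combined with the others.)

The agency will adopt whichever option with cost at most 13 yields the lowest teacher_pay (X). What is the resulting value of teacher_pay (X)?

-6792

Option 1 (Z − 41, M := 47):
  Z = 100 − 41 = 59
  Q = 28
  M = 47
  S = -24 − 6·59 + 47 = -331
  X = 160 + 5·59 + 6·28 + 6·(-331) = -1363
Option 2 (Q − 57):
  Z = 100
  Q = 28 − 57 = -29
  M = 46 − 5·100 − 6·(-29) = -280
  S = -24 − 6·100 + (-280) = -904
  X = 160 + 5·100 + 6·(-29) + 6·(-904) = -4938
Option 3 (M − 24):
  Z = 100
  Q = 28
  M = 46 − 5·100 − 6·28 (−24 from intervention) = -646
  S = -24 − 6·100 + (-646) = -1270
  X = 160 + 5·100 + 6·28 + 6·(-1270) = -6792
Comparing — Option 1: X=-1363, Option 2: X=-4938, Option 3: X=-6792. Lowest is -6792 (Option 3).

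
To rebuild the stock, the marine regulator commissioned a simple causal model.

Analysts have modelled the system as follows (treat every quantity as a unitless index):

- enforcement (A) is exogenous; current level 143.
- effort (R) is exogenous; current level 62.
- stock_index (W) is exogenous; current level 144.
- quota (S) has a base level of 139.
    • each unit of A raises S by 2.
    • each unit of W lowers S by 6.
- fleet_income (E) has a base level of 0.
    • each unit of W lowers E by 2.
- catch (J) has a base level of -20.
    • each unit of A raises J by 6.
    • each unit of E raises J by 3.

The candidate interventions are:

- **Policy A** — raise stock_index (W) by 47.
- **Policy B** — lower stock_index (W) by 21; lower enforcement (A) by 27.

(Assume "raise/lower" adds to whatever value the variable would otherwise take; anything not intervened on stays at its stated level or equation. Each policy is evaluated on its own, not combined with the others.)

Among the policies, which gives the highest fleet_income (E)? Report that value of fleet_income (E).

Policy A (W + 47):
  W = 144 + 47 = 191
  E = 0 − 2·191 = -382
Policy B (W − 21, A − 27):
  W = 144 − 21 = 123
  E = 0 − 2·123 = -246
Comparing — Policy A: E=-382, Policy B: E=-246. Highest is -246 (Policy B).

-246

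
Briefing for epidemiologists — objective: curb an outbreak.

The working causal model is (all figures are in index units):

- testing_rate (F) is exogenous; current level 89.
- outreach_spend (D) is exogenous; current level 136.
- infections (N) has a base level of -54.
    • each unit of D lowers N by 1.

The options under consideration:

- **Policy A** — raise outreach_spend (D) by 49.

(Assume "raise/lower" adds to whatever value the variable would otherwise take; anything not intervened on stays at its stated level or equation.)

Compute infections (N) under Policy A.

Policy A (D + 49):
  D = 136 + 49 = 185
  N = -54 − 185 = -239

-239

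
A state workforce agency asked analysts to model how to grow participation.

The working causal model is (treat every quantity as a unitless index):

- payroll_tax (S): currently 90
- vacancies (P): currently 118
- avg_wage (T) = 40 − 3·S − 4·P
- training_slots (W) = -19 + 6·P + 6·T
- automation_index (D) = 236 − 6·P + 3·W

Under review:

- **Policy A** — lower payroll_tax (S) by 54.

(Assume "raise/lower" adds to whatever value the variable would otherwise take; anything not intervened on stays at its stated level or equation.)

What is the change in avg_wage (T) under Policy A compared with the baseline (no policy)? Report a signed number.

Baseline:
  S = 90
  P = 118
  T = 40 − 3·90 − 4·118 = -702
Policy A (S − 54):
  S = 90 − 54 = 36
  P = 118
  T = 40 − 3·36 − 4·118 = -540
Change in T: -540 − (-702) = 162

162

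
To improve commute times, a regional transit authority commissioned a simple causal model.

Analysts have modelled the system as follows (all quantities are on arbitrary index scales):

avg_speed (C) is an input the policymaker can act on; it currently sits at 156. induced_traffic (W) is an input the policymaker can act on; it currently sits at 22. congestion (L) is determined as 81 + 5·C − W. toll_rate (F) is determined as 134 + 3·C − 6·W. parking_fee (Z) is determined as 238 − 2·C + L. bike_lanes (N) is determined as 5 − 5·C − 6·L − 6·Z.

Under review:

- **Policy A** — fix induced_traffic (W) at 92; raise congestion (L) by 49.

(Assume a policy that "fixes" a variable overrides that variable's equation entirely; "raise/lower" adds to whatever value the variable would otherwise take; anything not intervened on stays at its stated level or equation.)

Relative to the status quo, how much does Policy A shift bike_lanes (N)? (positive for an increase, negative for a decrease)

252

Baseline:
  C = 156
  W = 22
  L = 81 + 5·156 − 22 = 839
  Z = 238 − 2·156 + 839 = 765
  N = 5 − 5·156 − 6·839 − 6·765 = -10399
Policy A (W := 92, L + 49):
  C = 156
  W = 92
  L = 81 + 5·156 − 92 (+49 from intervention) = 818
  Z = 238 − 2·156 + 818 = 744
  N = 5 − 5·156 − 6·818 − 6·744 = -10147
Change in N: -10147 − (-10399) = 252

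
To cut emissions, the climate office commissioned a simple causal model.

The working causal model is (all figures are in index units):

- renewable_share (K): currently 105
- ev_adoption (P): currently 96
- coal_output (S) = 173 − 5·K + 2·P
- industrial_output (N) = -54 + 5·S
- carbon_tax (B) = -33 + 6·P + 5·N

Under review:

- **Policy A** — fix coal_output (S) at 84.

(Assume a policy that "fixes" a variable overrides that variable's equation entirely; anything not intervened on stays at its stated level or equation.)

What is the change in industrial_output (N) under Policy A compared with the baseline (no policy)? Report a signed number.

1220

Baseline:
  K = 105
  P = 96
  S = 173 − 5·105 + 2·96 = -160
  N = -54 + 5·(-160) = -854
Policy A (S := 84):
  K = 105
  P = 96
  S = 84
  N = -54 + 5·84 = 366
Change in N: 366 − (-854) = 1220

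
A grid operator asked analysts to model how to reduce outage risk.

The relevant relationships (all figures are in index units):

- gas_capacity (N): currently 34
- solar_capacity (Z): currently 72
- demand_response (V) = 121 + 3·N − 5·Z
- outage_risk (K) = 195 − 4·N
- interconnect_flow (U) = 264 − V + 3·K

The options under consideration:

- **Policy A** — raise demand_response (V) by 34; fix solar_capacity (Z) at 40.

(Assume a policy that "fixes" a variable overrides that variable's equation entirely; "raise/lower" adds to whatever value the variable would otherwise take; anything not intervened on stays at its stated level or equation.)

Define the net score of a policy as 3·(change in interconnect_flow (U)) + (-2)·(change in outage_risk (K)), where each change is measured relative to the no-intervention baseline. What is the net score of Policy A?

Baseline:
  N = 34
  Z = 72
  V = 121 + 3·34 − 5·72 = -137
  K = 195 − 4·34 = 59
  U = 264 − (-137) + 3·59 = 578
Policy A (V + 34, Z := 40):
  N = 34
  Z = 40
  V = 121 + 3·34 − 5·40 (+34 from intervention) = 57
  K = 195 − 4·34 = 59
  U = 264 − 57 + 3·59 = 384
ΔU = 384 − 578 = -194; ΔK = 59 − 59 = 0
Score = 3·(-194) + (-2)·0 = -582

-582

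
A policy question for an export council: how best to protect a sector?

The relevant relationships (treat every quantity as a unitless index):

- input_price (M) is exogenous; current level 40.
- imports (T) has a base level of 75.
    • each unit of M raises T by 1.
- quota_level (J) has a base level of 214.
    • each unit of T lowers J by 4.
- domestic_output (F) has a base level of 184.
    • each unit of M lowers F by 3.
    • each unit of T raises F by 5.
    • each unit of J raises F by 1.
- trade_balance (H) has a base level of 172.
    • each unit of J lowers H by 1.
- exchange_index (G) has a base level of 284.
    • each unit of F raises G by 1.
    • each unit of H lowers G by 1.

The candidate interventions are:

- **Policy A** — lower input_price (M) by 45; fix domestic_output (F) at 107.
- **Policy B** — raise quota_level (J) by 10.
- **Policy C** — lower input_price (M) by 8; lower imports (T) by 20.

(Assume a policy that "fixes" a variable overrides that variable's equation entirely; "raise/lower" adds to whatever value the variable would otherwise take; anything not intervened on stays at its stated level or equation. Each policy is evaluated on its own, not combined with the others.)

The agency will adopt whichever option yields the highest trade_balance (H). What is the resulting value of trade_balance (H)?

408

Policy A (M − 45, F := 107):
  M = 40 − 45 = -5
  T = 75 + (-5) = 70
  J = 214 − 4·70 = -66
  H = 172 − (-66) = 238
Policy B (J + 10):
  M = 40
  T = 75 + 40 = 115
  J = 214 − 4·115 (+10 from intervention) = -236
  H = 172 − (-236) = 408
Policy C (M − 8, T − 20):
  M = 40 − 8 = 32
  T = 75 + 32 (−20 from intervention) = 87
  J = 214 − 4·87 = -134
  H = 172 − (-134) = 306
Comparing — Policy A: H=238, Policy B: H=408, Policy C: H=306. Highest is 408 (Policy B).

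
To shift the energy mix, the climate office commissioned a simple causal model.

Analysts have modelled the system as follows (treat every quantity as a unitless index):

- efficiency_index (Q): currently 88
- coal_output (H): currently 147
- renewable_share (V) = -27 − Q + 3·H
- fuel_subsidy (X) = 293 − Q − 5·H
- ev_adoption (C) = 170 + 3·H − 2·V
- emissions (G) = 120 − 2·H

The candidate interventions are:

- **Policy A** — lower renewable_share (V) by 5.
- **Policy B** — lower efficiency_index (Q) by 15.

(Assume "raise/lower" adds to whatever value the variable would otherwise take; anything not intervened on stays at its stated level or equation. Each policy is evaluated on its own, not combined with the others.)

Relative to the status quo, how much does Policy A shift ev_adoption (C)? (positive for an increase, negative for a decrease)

10

Baseline:
  Q = 88
  H = 147
  V = -27 − 88 + 3·147 = 326
  C = 170 + 3·147 − 2·326 = -41
Policy A (V − 5):
  Q = 88
  H = 147
  V = -27 − 88 + 3·147 (−5 from intervention) = 321
  C = 170 + 3·147 − 2·321 = -31
Change in C: -31 − (-41) = 10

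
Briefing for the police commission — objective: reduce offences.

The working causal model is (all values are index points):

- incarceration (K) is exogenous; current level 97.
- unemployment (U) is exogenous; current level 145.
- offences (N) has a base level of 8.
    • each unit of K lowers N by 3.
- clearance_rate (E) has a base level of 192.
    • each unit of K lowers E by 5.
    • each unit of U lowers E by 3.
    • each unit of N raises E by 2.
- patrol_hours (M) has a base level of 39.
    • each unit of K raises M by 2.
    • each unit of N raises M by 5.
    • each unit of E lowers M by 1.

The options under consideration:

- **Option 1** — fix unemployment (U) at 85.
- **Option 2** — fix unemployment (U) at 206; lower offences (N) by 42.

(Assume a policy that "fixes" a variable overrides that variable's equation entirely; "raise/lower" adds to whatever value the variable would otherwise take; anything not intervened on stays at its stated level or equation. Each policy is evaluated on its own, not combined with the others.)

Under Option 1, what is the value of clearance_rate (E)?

-1114

Option 1 (U := 85):
  K = 97
  U = 85
  N = 8 − 3·97 = -283
  E = 192 − 5·97 − 3·85 + 2·(-283) = -1114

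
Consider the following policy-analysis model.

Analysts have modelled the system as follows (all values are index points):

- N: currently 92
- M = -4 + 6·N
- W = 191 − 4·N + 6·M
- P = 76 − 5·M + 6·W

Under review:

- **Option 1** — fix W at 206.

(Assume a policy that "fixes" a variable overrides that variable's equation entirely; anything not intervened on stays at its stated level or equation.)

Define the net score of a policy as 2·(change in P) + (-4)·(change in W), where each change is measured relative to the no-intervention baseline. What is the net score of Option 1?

Baseline:
  N = 92
  M = -4 + 6·92 = 548
  W = 191 − 4·92 + 6·548 = 3111
  P = 76 − 5·548 + 6·3111 = 16002
Option 1 (W := 206):
  N = 92
  M = -4 + 6·92 = 548
  W = 206
  P = 76 − 5·548 + 6·206 = -1428
ΔP = -1428 − 16002 = -17430; ΔW = 206 − 3111 = -2905
Score = 2·(-17430) + (-4)·(-2905) = -23240

-23240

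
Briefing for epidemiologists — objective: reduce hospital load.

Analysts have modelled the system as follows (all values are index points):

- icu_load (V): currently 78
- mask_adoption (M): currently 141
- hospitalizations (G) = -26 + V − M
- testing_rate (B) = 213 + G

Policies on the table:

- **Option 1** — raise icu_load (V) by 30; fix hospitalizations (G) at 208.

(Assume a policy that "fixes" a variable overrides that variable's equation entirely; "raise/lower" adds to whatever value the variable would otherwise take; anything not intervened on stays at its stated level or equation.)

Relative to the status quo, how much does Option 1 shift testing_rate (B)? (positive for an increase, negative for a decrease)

Baseline:
  V = 78
  M = 141
  G = -26 + 78 − 141 = -89
  B = 213 + (-89) = 124
Option 1 (V + 30, G := 208):
  V = 78 + 30 = 108
  M = 141
  G = 208
  B = 213 + 208 = 421
Change in B: 421 − 124 = 297

297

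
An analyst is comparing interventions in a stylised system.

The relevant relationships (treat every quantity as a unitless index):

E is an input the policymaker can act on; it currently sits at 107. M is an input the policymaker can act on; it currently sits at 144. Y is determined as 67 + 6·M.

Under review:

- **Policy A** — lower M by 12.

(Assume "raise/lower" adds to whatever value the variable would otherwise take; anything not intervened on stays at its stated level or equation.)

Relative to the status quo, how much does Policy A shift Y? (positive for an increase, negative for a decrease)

-72

Baseline:
  M = 144
  Y = 67 + 6·144 = 931
Policy A (M − 12):
  M = 144 − 12 = 132
  Y = 67 + 6·132 = 859
Change in Y: 859 − 931 = -72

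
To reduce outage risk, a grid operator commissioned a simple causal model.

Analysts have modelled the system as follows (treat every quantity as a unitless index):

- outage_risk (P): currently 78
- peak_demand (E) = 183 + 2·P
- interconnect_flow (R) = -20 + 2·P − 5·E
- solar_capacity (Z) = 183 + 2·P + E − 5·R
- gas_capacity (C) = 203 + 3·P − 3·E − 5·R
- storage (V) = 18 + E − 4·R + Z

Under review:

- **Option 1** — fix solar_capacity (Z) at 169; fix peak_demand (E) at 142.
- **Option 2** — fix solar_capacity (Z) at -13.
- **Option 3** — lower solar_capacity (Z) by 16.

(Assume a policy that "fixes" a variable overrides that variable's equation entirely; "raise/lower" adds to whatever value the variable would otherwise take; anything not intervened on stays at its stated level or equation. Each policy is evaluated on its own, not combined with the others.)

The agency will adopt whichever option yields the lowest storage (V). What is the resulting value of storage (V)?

Option 1 (Z := 169, E := 142):
  P = 78
  E = 142
  R = -20 + 2·78 − 5·142 = -574
  Z = 169
  V = 18 + 142 − 4·(-574) + 169 = 2625
Option 2 (Z := -13):
  P = 78
  E = 183 + 2·78 = 339
  R = -20 + 2·78 − 5·339 = -1559
  Z = -13
  V = 18 + 339 − 4·(-1559) + (-13) = 6580
Option 3 (Z − 16):
  P = 78
  E = 183 + 2·78 = 339
  R = -20 + 2·78 − 5·339 = -1559
  Z = 183 + 2·78 + 339 − 5·(-1559) (−16 from intervention) = 8457
  V = 18 + 339 − 4·(-1559) + 8457 = 15050
Comparing — Option 1: V=2625, Option 2: V=6580, Option 3: V=15050. Lowest is 2625 (Option 1).

2625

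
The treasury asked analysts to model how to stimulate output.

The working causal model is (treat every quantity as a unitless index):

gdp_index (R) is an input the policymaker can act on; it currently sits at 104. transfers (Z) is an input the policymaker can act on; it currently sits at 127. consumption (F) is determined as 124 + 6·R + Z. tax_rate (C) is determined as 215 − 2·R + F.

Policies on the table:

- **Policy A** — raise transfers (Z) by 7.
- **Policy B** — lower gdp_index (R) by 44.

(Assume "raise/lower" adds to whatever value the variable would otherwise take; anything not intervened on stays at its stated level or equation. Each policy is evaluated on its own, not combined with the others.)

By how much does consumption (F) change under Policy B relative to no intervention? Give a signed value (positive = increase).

-264

Baseline:
  R = 104
  Z = 127
  F = 124 + 6·104 + 127 = 875
Policy B (R − 44):
  R = 104 − 44 = 60
  Z = 127
  F = 124 + 6·60 + 127 = 611
Change in F: 611 − 875 = -264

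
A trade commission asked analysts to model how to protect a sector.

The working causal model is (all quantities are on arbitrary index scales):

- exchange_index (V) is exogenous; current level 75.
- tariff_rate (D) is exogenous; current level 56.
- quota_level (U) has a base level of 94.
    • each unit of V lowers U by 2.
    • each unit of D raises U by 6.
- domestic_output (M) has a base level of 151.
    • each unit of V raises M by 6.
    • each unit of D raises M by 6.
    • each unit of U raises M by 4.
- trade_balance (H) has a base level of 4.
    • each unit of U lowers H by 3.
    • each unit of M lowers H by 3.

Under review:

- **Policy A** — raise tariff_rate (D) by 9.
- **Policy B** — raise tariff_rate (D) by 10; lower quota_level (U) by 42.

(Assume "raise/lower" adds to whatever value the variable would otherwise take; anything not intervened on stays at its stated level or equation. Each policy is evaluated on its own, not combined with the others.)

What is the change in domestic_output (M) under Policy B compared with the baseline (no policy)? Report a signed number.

Baseline:
  V = 75
  D = 56
  U = 94 − 2·75 + 6·56 = 280
  M = 151 + 6·75 + 6·56 + 4·280 = 2057
Policy B (D + 10, U − 42):
  V = 75
  D = 56 + 10 = 66
  U = 94 − 2·75 + 6·66 (−42 from intervention) = 298
  M = 151 + 6·75 + 6·66 + 4·298 = 2189
Change in M: 2189 − 2057 = 132

132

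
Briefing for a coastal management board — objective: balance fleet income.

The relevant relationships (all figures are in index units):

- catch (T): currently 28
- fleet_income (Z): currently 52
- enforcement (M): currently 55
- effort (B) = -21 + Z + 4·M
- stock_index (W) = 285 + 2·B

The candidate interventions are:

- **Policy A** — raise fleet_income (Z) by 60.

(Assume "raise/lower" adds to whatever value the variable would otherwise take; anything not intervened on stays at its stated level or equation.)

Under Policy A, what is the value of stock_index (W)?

Policy A (Z + 60):
  Z = 52 + 60 = 112
  M = 55
  B = -21 + 112 + 4·55 = 311
  W = 285 + 2·311 = 907

907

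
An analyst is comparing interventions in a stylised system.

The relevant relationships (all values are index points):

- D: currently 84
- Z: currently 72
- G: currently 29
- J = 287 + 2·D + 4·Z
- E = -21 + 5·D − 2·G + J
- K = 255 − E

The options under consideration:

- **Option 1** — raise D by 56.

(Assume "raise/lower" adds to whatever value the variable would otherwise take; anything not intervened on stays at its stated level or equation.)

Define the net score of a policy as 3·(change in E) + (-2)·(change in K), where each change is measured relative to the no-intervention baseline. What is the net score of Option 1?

1960

Baseline:
  D = 84
  Z = 72
  G = 29
  J = 287 + 2·84 + 4·72 = 743
  E = -21 + 5·84 − 2·29 + 743 = 1084
  K = 255 − 1084 = -829
Option 1 (D + 56):
  D = 84 + 56 = 140
  Z = 72
  G = 29
  J = 287 + 2·140 + 4·72 = 855
  E = -21 + 5·140 − 2·29 + 855 = 1476
  K = 255 − 1476 = -1221
ΔE = 1476 − 1084 = 392; ΔK = -1221 − (-829) = -392
Score = 3·392 + (-2)·(-392) = 1960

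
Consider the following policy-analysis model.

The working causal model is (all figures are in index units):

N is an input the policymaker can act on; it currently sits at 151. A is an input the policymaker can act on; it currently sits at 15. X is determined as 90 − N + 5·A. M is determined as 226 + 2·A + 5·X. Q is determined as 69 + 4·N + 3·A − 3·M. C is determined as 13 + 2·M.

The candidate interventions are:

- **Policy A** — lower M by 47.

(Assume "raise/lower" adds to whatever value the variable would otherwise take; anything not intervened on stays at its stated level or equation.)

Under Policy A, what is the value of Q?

Policy A (M − 47):
  N = 151
  A = 15
  X = 90 − 151 + 5·15 = 14
  M = 226 + 2·15 + 5·14 (−47 from intervention) = 279
  Q = 69 + 4·151 + 3·15 − 3·279 = -119

-119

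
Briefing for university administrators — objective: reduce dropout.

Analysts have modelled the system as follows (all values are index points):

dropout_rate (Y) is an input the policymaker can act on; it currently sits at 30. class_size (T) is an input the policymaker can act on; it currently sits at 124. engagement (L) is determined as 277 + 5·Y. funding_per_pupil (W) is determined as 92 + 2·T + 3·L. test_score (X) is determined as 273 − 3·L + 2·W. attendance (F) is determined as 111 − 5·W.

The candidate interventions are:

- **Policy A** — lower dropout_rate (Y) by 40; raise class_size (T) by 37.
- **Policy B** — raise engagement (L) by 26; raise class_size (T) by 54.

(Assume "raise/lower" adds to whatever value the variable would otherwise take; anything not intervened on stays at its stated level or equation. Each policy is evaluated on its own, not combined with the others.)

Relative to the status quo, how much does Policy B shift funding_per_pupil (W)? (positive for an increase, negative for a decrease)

186

Baseline:
  Y = 30
  T = 124
  L = 277 + 5·30 = 427
  W = 92 + 2·124 + 3·427 = 1621
Policy B (L + 26, T + 54):
  Y = 30
  T = 124 + 54 = 178
  L = 277 + 5·30 (+26 from intervention) = 453
  W = 92 + 2·178 + 3·453 = 1807
Change in W: 1807 − 1621 = 186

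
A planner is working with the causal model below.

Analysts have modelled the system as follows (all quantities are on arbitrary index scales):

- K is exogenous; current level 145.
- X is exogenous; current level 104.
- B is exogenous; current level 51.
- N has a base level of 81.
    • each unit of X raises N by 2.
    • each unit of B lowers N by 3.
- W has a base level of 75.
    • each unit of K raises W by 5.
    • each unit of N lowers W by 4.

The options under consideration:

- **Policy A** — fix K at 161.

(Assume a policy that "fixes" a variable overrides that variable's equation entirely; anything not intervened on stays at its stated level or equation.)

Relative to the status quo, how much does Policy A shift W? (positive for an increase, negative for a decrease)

80

Baseline:
  K = 145
  X = 104
  B = 51
  N = 81 + 2·104 − 3·51 = 136
  W = 75 + 5·145 − 4·136 = 256
Policy A (K := 161):
  K = 161
  X = 104
  B = 51
  N = 81 + 2·104 − 3·51 = 136
  W = 75 + 5·161 − 4·136 = 336
Change in W: 336 − 256 = 80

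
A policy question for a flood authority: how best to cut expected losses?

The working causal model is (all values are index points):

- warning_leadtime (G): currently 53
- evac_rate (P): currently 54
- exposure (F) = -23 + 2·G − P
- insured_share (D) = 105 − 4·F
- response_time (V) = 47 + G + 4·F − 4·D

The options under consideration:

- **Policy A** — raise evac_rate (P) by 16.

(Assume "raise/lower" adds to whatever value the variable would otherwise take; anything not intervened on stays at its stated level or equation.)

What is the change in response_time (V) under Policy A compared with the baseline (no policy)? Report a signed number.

-320

Baseline:
  G = 53
  P = 54
  F = -23 + 2·53 − 54 = 29
  D = 105 − 4·29 = -11
  V = 47 + 53 + 4·29 − 4·(-11) = 260
Policy A (P + 16):
  G = 53
  P = 54 + 16 = 70
  F = -23 + 2·53 − 70 = 13
  D = 105 − 4·13 = 53
  V = 47 + 53 + 4·13 − 4·53 = -60
Change in V: -60 − 260 = -320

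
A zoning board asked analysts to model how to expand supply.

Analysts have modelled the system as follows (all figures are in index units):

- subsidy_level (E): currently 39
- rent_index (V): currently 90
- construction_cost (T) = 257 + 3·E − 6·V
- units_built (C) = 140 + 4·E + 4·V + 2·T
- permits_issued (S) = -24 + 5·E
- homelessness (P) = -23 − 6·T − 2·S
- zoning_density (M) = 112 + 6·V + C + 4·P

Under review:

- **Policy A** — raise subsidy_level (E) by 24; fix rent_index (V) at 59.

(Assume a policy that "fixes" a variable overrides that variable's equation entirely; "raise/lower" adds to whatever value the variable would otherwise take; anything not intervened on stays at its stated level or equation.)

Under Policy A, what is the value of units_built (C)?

Policy A (E + 24, V := 59):
  E = 39 + 24 = 63
  V = 59
  T = 257 + 3·63 − 6·59 = 92
  C = 140 + 4·63 + 4·59 + 2·92 = 812

812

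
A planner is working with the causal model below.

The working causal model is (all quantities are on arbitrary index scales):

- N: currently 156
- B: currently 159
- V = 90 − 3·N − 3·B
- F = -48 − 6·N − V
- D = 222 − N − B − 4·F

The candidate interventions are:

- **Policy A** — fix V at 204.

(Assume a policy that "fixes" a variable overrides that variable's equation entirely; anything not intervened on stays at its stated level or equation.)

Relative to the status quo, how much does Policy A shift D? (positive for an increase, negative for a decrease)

Baseline:
  N = 156
  B = 159
  V = 90 − 3·156 − 3·159 = -855
  F = -48 − 6·156 − (-855) = -129
  D = 222 − 156 − 159 − 4·(-129) = 423
Policy A (V := 204):
  N = 156
  B = 159
  V = 204
  F = -48 − 6·156 − 204 = -1188
  D = 222 − 156 − 159 − 4·(-1188) = 4659
Change in D: 4659 − 423 = 4236

4236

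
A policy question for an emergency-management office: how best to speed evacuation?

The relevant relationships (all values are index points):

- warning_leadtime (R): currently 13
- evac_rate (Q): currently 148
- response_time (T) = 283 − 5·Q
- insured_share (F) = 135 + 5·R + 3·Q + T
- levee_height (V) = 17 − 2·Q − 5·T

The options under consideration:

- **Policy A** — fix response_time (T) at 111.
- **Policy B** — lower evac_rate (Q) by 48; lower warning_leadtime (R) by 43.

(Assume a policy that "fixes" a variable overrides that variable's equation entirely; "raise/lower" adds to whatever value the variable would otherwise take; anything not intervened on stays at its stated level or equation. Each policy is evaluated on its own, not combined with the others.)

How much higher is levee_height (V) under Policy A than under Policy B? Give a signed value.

-1736

Policy A (T := 111):
  Q = 148
  T = 111
  V = 17 − 2·148 − 5·111 = -834
Policy B (Q − 48, R − 43):
  Q = 148 − 48 = 100
  T = 283 − 5·100 = -217
  V = 17 − 2·100 − 5·(-217) = 902
V: -834 − 902 = -1736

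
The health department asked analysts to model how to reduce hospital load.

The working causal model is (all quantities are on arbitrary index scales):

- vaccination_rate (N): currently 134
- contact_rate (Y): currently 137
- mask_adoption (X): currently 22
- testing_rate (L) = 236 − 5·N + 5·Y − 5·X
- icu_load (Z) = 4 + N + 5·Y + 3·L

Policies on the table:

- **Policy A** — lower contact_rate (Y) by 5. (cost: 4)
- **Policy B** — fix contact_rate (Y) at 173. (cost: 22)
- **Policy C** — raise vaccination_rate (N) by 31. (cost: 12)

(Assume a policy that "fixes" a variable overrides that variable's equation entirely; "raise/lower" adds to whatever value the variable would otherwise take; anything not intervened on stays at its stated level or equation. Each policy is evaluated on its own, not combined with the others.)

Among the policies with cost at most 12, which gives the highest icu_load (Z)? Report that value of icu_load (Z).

Policy A (Y − 5):
  N = 134
  Y = 137 − 5 = 132
  X = 22
  L = 236 − 5·134 + 5·132 − 5·22 = 116
  Z = 4 + 134 + 5·132 + 3·116 = 1146
Policy C (N + 31):
  N = 134 + 31 = 165
  Y = 137
  X = 22
  L = 236 − 5·165 + 5·137 − 5·22 = -14
  Z = 4 + 165 + 5·137 + 3·(-14) = 812
Comparing — Policy A: Z=1146, Policy C: Z=812. Highest is 1146 (Policy A).

1146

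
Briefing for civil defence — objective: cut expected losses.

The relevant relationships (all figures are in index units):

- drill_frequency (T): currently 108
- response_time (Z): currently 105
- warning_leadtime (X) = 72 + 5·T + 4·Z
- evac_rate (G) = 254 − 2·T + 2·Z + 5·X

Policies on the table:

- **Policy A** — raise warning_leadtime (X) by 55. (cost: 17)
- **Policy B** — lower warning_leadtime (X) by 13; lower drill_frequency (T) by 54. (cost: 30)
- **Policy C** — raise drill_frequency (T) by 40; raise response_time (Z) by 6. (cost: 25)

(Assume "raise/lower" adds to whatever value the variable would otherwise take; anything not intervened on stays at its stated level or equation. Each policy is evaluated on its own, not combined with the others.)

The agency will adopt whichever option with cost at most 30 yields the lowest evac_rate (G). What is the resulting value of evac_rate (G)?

4101

Policy A (X + 55):
  T = 108
  Z = 105
  X = 72 + 5·108 + 4·105 (+55 from intervention) = 1087
  G = 254 − 2·108 + 2·105 + 5·1087 = 5683
Policy B (X − 13, T − 54):
  T = 108 − 54 = 54
  Z = 105
  X = 72 + 5·54 + 4·105 (−13 from intervention) = 749
  G = 254 − 2·54 + 2·105 + 5·749 = 4101
Policy C (T + 40, Z + 6):
  T = 108 + 40 = 148
  Z = 105 + 6 = 111
  X = 72 + 5·148 + 4·111 = 1256
  G = 254 − 2·148 + 2·111 + 5·1256 = 6460
Comparing — Policy A: G=5683, Policy B: G=4101, Policy C: G=6460. Lowest is 4101 (Policy B).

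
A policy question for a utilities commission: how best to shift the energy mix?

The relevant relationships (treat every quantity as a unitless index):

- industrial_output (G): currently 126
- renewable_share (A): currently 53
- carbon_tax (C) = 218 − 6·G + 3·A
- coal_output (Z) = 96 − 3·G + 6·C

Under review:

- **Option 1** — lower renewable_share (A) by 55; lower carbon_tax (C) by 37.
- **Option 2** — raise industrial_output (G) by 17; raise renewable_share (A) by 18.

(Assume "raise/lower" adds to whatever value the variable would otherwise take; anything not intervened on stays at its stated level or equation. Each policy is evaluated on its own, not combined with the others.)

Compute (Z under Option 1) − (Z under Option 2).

-873

Option 1 (A − 55, C − 37):
  G = 126
  A = 53 − 55 = -2
  C = 218 − 6·126 + 3·(-2) (−37 from intervention) = -581
  Z = 96 − 3·126 + 6·(-581) = -3768
Option 2 (G + 17, A + 18):
  G = 126 + 17 = 143
  A = 53 + 18 = 71
  C = 218 − 6·143 + 3·71 = -427
  Z = 96 − 3·143 + 6·(-427) = -2895
Z: -3768 − (-2895) = -873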